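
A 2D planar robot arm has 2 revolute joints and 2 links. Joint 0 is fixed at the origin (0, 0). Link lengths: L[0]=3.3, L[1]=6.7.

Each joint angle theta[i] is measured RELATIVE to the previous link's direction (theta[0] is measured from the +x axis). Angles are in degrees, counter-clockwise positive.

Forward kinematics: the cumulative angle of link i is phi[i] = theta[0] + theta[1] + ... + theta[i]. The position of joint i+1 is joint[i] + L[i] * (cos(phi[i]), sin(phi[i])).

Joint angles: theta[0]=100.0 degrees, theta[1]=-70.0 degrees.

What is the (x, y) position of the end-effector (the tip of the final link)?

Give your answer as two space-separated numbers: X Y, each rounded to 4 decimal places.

joint[0] = (0.0000, 0.0000)  (base)
link 0: phi[0] = 100 = 100 deg
  cos(100 deg) = -0.1736, sin(100 deg) = 0.9848
  joint[1] = (0.0000, 0.0000) + 3.3 * (-0.1736, 0.9848) = (0.0000 + -0.5730, 0.0000 + 3.2499) = (-0.5730, 3.2499)
link 1: phi[1] = 100 + -70 = 30 deg
  cos(30 deg) = 0.8660, sin(30 deg) = 0.5000
  joint[2] = (-0.5730, 3.2499) + 6.7 * (0.8660, 0.5000) = (-0.5730 + 5.8024, 3.2499 + 3.3500) = (5.2293, 6.5999)
End effector: (5.2293, 6.5999)

Answer: 5.2293 6.5999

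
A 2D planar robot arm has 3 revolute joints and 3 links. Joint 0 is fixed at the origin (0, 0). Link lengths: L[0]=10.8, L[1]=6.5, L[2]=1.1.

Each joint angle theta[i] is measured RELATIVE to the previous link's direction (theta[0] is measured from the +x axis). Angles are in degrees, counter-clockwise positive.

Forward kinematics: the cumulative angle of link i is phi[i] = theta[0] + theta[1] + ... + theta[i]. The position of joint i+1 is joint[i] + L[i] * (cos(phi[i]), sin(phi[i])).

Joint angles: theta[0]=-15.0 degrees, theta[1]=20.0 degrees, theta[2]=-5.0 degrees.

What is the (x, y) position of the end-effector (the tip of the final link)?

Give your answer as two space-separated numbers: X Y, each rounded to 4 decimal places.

Answer: 18.0073 -2.2287

Derivation:
joint[0] = (0.0000, 0.0000)  (base)
link 0: phi[0] = -15 = -15 deg
  cos(-15 deg) = 0.9659, sin(-15 deg) = -0.2588
  joint[1] = (0.0000, 0.0000) + 10.8 * (0.9659, -0.2588) = (0.0000 + 10.4320, 0.0000 + -2.7952) = (10.4320, -2.7952)
link 1: phi[1] = -15 + 20 = 5 deg
  cos(5 deg) = 0.9962, sin(5 deg) = 0.0872
  joint[2] = (10.4320, -2.7952) + 6.5 * (0.9962, 0.0872) = (10.4320 + 6.4753, -2.7952 + 0.5665) = (16.9073, -2.2287)
link 2: phi[2] = -15 + 20 + -5 = 0 deg
  cos(0 deg) = 1.0000, sin(0 deg) = 0.0000
  joint[3] = (16.9073, -2.2287) + 1.1 * (1.0000, 0.0000) = (16.9073 + 1.1000, -2.2287 + 0.0000) = (18.0073, -2.2287)
End effector: (18.0073, -2.2287)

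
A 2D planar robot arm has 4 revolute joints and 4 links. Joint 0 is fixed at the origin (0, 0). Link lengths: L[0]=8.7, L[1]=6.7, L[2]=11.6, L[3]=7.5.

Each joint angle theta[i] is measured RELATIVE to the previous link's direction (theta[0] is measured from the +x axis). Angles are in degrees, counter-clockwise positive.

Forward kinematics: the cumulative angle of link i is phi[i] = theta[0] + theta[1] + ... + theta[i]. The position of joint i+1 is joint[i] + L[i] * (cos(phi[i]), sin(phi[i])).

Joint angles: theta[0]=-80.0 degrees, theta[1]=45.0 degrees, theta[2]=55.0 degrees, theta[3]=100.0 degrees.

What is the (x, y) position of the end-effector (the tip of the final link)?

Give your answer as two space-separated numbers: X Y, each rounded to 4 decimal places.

joint[0] = (0.0000, 0.0000)  (base)
link 0: phi[0] = -80 = -80 deg
  cos(-80 deg) = 0.1736, sin(-80 deg) = -0.9848
  joint[1] = (0.0000, 0.0000) + 8.7 * (0.1736, -0.9848) = (0.0000 + 1.5107, 0.0000 + -8.5678) = (1.5107, -8.5678)
link 1: phi[1] = -80 + 45 = -35 deg
  cos(-35 deg) = 0.8192, sin(-35 deg) = -0.5736
  joint[2] = (1.5107, -8.5678) + 6.7 * (0.8192, -0.5736) = (1.5107 + 5.4883, -8.5678 + -3.8430) = (6.9991, -12.4108)
link 2: phi[2] = -80 + 45 + 55 = 20 deg
  cos(20 deg) = 0.9397, sin(20 deg) = 0.3420
  joint[3] = (6.9991, -12.4108) + 11.6 * (0.9397, 0.3420) = (6.9991 + 10.9004, -12.4108 + 3.9674) = (17.8995, -8.4434)
link 3: phi[3] = -80 + 45 + 55 + 100 = 120 deg
  cos(120 deg) = -0.5000, sin(120 deg) = 0.8660
  joint[4] = (17.8995, -8.4434) + 7.5 * (-0.5000, 0.8660) = (17.8995 + -3.7500, -8.4434 + 6.4952) = (14.1495, -1.9482)
End effector: (14.1495, -1.9482)

Answer: 14.1495 -1.9482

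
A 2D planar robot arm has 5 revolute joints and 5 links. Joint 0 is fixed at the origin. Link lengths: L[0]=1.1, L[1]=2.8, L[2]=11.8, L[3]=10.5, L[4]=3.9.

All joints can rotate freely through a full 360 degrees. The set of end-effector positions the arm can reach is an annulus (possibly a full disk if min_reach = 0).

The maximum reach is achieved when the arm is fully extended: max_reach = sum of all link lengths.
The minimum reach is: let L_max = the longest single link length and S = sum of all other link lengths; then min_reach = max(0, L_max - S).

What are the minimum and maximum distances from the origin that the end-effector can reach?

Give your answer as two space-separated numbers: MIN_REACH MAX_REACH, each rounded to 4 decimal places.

Answer: 0.0000 30.1000

Derivation:
Link lengths: [1.1, 2.8, 11.8, 10.5, 3.9]
max_reach = 1.1 + 2.8 + 11.8 + 10.5 + 3.9 = 30.1
L_max = max([1.1, 2.8, 11.8, 10.5, 3.9]) = 11.8
S (sum of others) = 30.1 - 11.8 = 18.3
min_reach = max(0, 11.8 - 18.3) = max(0, -6.5) = 0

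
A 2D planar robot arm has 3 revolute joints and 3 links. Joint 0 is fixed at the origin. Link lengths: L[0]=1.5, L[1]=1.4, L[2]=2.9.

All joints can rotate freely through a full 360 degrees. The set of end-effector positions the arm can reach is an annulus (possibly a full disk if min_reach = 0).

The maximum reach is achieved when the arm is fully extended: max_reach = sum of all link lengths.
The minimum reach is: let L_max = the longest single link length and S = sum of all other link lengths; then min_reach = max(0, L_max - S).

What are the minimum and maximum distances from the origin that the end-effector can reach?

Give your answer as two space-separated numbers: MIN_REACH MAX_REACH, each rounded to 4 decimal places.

Answer: 0.0000 5.8000

Derivation:
Link lengths: [1.5, 1.4, 2.9]
max_reach = 1.5 + 1.4 + 2.9 = 5.8
L_max = max([1.5, 1.4, 2.9]) = 2.9
S (sum of others) = 5.8 - 2.9 = 2.9
min_reach = max(0, 2.9 - 2.9) = max(0, 0) = 0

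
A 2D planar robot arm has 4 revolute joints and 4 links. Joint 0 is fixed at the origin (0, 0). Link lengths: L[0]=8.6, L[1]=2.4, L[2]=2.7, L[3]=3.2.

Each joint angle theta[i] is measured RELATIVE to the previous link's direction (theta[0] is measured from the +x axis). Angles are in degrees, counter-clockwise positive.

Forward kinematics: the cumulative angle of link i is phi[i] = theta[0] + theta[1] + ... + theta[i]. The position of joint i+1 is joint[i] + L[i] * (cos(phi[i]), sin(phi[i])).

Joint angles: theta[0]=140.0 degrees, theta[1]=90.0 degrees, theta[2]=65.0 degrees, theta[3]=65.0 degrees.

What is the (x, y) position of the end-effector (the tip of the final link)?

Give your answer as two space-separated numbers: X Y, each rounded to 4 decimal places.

Answer: -3.7896 1.2424

Derivation:
joint[0] = (0.0000, 0.0000)  (base)
link 0: phi[0] = 140 = 140 deg
  cos(140 deg) = -0.7660, sin(140 deg) = 0.6428
  joint[1] = (0.0000, 0.0000) + 8.6 * (-0.7660, 0.6428) = (0.0000 + -6.5880, 0.0000 + 5.5280) = (-6.5880, 5.5280)
link 1: phi[1] = 140 + 90 = 230 deg
  cos(230 deg) = -0.6428, sin(230 deg) = -0.7660
  joint[2] = (-6.5880, 5.5280) + 2.4 * (-0.6428, -0.7660) = (-6.5880 + -1.5427, 5.5280 + -1.8385) = (-8.1307, 3.6895)
link 2: phi[2] = 140 + 90 + 65 = 295 deg
  cos(295 deg) = 0.4226, sin(295 deg) = -0.9063
  joint[3] = (-8.1307, 3.6895) + 2.7 * (0.4226, -0.9063) = (-8.1307 + 1.1411, 3.6895 + -2.4470) = (-6.9896, 1.2424)
link 3: phi[3] = 140 + 90 + 65 + 65 = 360 deg
  cos(360 deg) = 1.0000, sin(360 deg) = -0.0000
  joint[4] = (-6.9896, 1.2424) + 3.2 * (1.0000, -0.0000) = (-6.9896 + 3.2000, 1.2424 + -0.0000) = (-3.7896, 1.2424)
End effector: (-3.7896, 1.2424)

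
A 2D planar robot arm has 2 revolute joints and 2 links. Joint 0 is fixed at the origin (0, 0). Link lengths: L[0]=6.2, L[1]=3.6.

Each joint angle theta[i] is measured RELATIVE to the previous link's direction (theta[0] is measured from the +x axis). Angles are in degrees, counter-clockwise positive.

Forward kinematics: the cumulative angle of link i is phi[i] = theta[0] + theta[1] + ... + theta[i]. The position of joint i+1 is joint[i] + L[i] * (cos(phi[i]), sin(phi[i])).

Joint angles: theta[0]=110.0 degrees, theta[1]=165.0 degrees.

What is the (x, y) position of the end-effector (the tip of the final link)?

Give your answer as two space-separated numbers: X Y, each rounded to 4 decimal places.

Answer: -1.8068 2.2398

Derivation:
joint[0] = (0.0000, 0.0000)  (base)
link 0: phi[0] = 110 = 110 deg
  cos(110 deg) = -0.3420, sin(110 deg) = 0.9397
  joint[1] = (0.0000, 0.0000) + 6.2 * (-0.3420, 0.9397) = (0.0000 + -2.1205, 0.0000 + 5.8261) = (-2.1205, 5.8261)
link 1: phi[1] = 110 + 165 = 275 deg
  cos(275 deg) = 0.0872, sin(275 deg) = -0.9962
  joint[2] = (-2.1205, 5.8261) + 3.6 * (0.0872, -0.9962) = (-2.1205 + 0.3138, 5.8261 + -3.5863) = (-1.8068, 2.2398)
End effector: (-1.8068, 2.2398)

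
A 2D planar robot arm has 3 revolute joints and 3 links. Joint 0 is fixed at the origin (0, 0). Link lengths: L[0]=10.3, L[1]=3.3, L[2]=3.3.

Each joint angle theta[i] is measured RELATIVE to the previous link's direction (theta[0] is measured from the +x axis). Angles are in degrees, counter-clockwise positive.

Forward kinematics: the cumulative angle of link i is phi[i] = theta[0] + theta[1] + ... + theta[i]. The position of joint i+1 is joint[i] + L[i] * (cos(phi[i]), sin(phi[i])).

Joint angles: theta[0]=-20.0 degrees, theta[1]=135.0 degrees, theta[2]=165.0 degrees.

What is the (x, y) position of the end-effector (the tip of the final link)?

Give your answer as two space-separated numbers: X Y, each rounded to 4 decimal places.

joint[0] = (0.0000, 0.0000)  (base)
link 0: phi[0] = -20 = -20 deg
  cos(-20 deg) = 0.9397, sin(-20 deg) = -0.3420
  joint[1] = (0.0000, 0.0000) + 10.3 * (0.9397, -0.3420) = (0.0000 + 9.6788, 0.0000 + -3.5228) = (9.6788, -3.5228)
link 1: phi[1] = -20 + 135 = 115 deg
  cos(115 deg) = -0.4226, sin(115 deg) = 0.9063
  joint[2] = (9.6788, -3.5228) + 3.3 * (-0.4226, 0.9063) = (9.6788 + -1.3946, -3.5228 + 2.9908) = (8.2842, -0.5320)
link 2: phi[2] = -20 + 135 + 165 = 280 deg
  cos(280 deg) = 0.1736, sin(280 deg) = -0.9848
  joint[3] = (8.2842, -0.5320) + 3.3 * (0.1736, -0.9848) = (8.2842 + 0.5730, -0.5320 + -3.2499) = (8.8572, -3.7819)
End effector: (8.8572, -3.7819)

Answer: 8.8572 -3.7819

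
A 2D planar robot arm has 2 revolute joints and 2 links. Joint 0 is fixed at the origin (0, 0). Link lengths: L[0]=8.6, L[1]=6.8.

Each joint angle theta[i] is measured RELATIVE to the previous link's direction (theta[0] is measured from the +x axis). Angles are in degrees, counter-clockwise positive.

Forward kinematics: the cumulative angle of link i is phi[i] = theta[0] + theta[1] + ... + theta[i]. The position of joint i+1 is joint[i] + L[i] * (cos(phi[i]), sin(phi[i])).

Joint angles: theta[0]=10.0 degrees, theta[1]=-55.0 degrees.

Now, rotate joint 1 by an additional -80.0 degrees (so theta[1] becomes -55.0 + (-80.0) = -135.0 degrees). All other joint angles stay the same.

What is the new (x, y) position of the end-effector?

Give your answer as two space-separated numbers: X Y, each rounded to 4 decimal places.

joint[0] = (0.0000, 0.0000)  (base)
link 0: phi[0] = 10 = 10 deg
  cos(10 deg) = 0.9848, sin(10 deg) = 0.1736
  joint[1] = (0.0000, 0.0000) + 8.6 * (0.9848, 0.1736) = (0.0000 + 8.4693, 0.0000 + 1.4934) = (8.4693, 1.4934)
link 1: phi[1] = 10 + -135 = -125 deg
  cos(-125 deg) = -0.5736, sin(-125 deg) = -0.8192
  joint[2] = (8.4693, 1.4934) + 6.8 * (-0.5736, -0.8192) = (8.4693 + -3.9003, 1.4934 + -5.5702) = (4.5690, -4.0769)
End effector: (4.5690, -4.0769)

Answer: 4.5690 -4.0769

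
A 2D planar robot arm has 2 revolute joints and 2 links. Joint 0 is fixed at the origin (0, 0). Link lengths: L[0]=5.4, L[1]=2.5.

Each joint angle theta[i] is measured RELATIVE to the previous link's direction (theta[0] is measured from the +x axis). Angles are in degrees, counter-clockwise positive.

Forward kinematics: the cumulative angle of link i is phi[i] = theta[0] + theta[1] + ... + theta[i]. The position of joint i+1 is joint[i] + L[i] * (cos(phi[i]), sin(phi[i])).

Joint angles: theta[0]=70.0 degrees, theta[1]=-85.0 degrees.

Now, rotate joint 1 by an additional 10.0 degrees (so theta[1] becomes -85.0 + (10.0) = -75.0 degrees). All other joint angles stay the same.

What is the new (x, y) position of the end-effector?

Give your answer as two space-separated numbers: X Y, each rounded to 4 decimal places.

joint[0] = (0.0000, 0.0000)  (base)
link 0: phi[0] = 70 = 70 deg
  cos(70 deg) = 0.3420, sin(70 deg) = 0.9397
  joint[1] = (0.0000, 0.0000) + 5.4 * (0.3420, 0.9397) = (0.0000 + 1.8469, 0.0000 + 5.0743) = (1.8469, 5.0743)
link 1: phi[1] = 70 + -75 = -5 deg
  cos(-5 deg) = 0.9962, sin(-5 deg) = -0.0872
  joint[2] = (1.8469, 5.0743) + 2.5 * (0.9962, -0.0872) = (1.8469 + 2.4905, 5.0743 + -0.2179) = (4.3374, 4.8565)
End effector: (4.3374, 4.8565)

Answer: 4.3374 4.8565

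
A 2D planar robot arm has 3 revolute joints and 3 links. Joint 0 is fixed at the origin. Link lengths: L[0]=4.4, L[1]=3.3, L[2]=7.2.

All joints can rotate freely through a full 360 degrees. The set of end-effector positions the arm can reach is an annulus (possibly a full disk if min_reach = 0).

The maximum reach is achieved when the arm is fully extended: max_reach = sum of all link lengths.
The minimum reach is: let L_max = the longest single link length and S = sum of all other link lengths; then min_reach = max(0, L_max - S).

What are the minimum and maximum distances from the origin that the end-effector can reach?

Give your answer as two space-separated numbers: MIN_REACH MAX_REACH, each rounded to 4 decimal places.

Answer: 0.0000 14.9000

Derivation:
Link lengths: [4.4, 3.3, 7.2]
max_reach = 4.4 + 3.3 + 7.2 = 14.9
L_max = max([4.4, 3.3, 7.2]) = 7.2
S (sum of others) = 14.9 - 7.2 = 7.7
min_reach = max(0, 7.2 - 7.7) = max(0, -0.5) = 0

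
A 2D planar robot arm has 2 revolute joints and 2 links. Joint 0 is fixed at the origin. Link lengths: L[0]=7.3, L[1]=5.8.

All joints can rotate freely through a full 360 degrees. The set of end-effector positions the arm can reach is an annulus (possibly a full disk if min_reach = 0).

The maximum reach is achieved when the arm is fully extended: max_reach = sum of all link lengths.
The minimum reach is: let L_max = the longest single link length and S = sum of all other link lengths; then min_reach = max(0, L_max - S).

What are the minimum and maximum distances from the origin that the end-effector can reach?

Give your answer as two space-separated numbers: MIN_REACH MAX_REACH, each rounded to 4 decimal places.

Answer: 1.5000 13.1000

Derivation:
Link lengths: [7.3, 5.8]
max_reach = 7.3 + 5.8 = 13.1
L_max = max([7.3, 5.8]) = 7.3
S (sum of others) = 13.1 - 7.3 = 5.8
min_reach = max(0, 7.3 - 5.8) = max(0, 1.5) = 1.5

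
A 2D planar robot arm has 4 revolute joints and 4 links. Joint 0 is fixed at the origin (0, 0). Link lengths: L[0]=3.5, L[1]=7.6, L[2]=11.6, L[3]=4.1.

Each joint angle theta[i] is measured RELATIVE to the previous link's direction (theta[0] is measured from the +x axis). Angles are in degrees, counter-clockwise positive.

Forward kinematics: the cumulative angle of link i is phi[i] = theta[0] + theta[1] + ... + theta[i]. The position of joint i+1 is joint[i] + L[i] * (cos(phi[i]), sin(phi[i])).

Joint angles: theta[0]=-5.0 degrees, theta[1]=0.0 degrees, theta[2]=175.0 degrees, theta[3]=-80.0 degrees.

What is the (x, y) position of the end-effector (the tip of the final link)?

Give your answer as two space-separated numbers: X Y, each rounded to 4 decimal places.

Answer: -0.3660 5.1469

Derivation:
joint[0] = (0.0000, 0.0000)  (base)
link 0: phi[0] = -5 = -5 deg
  cos(-5 deg) = 0.9962, sin(-5 deg) = -0.0872
  joint[1] = (0.0000, 0.0000) + 3.5 * (0.9962, -0.0872) = (0.0000 + 3.4867, 0.0000 + -0.3050) = (3.4867, -0.3050)
link 1: phi[1] = -5 + 0 = -5 deg
  cos(-5 deg) = 0.9962, sin(-5 deg) = -0.0872
  joint[2] = (3.4867, -0.3050) + 7.6 * (0.9962, -0.0872) = (3.4867 + 7.5711, -0.3050 + -0.6624) = (11.0578, -0.9674)
link 2: phi[2] = -5 + 0 + 175 = 170 deg
  cos(170 deg) = -0.9848, sin(170 deg) = 0.1736
  joint[3] = (11.0578, -0.9674) + 11.6 * (-0.9848, 0.1736) = (11.0578 + -11.4238, -0.9674 + 2.0143) = (-0.3660, 1.0469)
link 3: phi[3] = -5 + 0 + 175 + -80 = 90 deg
  cos(90 deg) = 0.0000, sin(90 deg) = 1.0000
  joint[4] = (-0.3660, 1.0469) + 4.1 * (0.0000, 1.0000) = (-0.3660 + 0.0000, 1.0469 + 4.1000) = (-0.3660, 5.1469)
End effector: (-0.3660, 5.1469)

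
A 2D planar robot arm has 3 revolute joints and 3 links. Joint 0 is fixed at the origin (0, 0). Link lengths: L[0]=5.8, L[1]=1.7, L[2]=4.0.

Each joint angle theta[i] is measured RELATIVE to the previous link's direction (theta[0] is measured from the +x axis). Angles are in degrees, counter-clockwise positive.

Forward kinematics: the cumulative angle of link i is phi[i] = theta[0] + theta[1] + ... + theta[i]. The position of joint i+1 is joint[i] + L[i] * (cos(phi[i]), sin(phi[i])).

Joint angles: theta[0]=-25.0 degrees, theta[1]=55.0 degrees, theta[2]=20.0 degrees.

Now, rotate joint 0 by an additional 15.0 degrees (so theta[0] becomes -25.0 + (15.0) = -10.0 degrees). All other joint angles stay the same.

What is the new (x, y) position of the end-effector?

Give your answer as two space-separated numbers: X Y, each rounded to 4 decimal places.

Answer: 8.6044 3.8202

Derivation:
joint[0] = (0.0000, 0.0000)  (base)
link 0: phi[0] = -10 = -10 deg
  cos(-10 deg) = 0.9848, sin(-10 deg) = -0.1736
  joint[1] = (0.0000, 0.0000) + 5.8 * (0.9848, -0.1736) = (0.0000 + 5.7119, 0.0000 + -1.0072) = (5.7119, -1.0072)
link 1: phi[1] = -10 + 55 = 45 deg
  cos(45 deg) = 0.7071, sin(45 deg) = 0.7071
  joint[2] = (5.7119, -1.0072) + 1.7 * (0.7071, 0.7071) = (5.7119 + 1.2021, -1.0072 + 1.2021) = (6.9140, 0.1949)
link 2: phi[2] = -10 + 55 + 20 = 65 deg
  cos(65 deg) = 0.4226, sin(65 deg) = 0.9063
  joint[3] = (6.9140, 0.1949) + 4 * (0.4226, 0.9063) = (6.9140 + 1.6905, 0.1949 + 3.6252) = (8.6044, 3.8202)
End effector: (8.6044, 3.8202)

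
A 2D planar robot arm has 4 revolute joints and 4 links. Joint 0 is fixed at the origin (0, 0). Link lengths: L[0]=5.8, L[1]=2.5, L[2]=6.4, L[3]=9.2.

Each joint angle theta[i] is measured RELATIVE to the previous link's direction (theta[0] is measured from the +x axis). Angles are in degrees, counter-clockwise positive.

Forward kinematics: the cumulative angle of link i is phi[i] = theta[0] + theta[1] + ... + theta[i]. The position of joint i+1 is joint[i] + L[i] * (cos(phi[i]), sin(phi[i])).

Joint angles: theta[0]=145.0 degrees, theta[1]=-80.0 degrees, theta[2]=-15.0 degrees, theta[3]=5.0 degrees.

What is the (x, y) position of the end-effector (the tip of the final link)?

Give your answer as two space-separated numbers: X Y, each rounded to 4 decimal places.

Answer: 5.6962 18.0314

Derivation:
joint[0] = (0.0000, 0.0000)  (base)
link 0: phi[0] = 145 = 145 deg
  cos(145 deg) = -0.8192, sin(145 deg) = 0.5736
  joint[1] = (0.0000, 0.0000) + 5.8 * (-0.8192, 0.5736) = (0.0000 + -4.7511, 0.0000 + 3.3267) = (-4.7511, 3.3267)
link 1: phi[1] = 145 + -80 = 65 deg
  cos(65 deg) = 0.4226, sin(65 deg) = 0.9063
  joint[2] = (-4.7511, 3.3267) + 2.5 * (0.4226, 0.9063) = (-4.7511 + 1.0565, 3.3267 + 2.2658) = (-3.6945, 5.5925)
link 2: phi[2] = 145 + -80 + -15 = 50 deg
  cos(50 deg) = 0.6428, sin(50 deg) = 0.7660
  joint[3] = (-3.6945, 5.5925) + 6.4 * (0.6428, 0.7660) = (-3.6945 + 4.1138, 5.5925 + 4.9027) = (0.4193, 10.4952)
link 3: phi[3] = 145 + -80 + -15 + 5 = 55 deg
  cos(55 deg) = 0.5736, sin(55 deg) = 0.8192
  joint[4] = (0.4193, 10.4952) + 9.2 * (0.5736, 0.8192) = (0.4193 + 5.2769, 10.4952 + 7.5362) = (5.6962, 18.0314)
End effector: (5.6962, 18.0314)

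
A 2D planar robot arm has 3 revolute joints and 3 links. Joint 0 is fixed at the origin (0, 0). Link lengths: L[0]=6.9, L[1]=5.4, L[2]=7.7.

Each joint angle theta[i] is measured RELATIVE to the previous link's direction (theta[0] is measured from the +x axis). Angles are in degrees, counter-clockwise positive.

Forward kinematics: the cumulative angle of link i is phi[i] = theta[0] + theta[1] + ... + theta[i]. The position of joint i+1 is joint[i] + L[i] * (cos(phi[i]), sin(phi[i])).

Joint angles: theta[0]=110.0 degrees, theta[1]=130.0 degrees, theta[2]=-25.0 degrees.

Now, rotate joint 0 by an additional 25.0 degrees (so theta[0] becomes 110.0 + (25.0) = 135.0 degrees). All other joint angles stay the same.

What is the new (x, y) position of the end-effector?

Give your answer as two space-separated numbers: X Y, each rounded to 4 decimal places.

joint[0] = (0.0000, 0.0000)  (base)
link 0: phi[0] = 135 = 135 deg
  cos(135 deg) = -0.7071, sin(135 deg) = 0.7071
  joint[1] = (0.0000, 0.0000) + 6.9 * (-0.7071, 0.7071) = (0.0000 + -4.8790, 0.0000 + 4.8790) = (-4.8790, 4.8790)
link 1: phi[1] = 135 + 130 = 265 deg
  cos(265 deg) = -0.0872, sin(265 deg) = -0.9962
  joint[2] = (-4.8790, 4.8790) + 5.4 * (-0.0872, -0.9962) = (-4.8790 + -0.4706, 4.8790 + -5.3795) = (-5.3497, -0.5004)
link 2: phi[2] = 135 + 130 + -25 = 240 deg
  cos(240 deg) = -0.5000, sin(240 deg) = -0.8660
  joint[3] = (-5.3497, -0.5004) + 7.7 * (-0.5000, -0.8660) = (-5.3497 + -3.8500, -0.5004 + -6.6684) = (-9.1997, -7.1688)
End effector: (-9.1997, -7.1688)

Answer: -9.1997 -7.1688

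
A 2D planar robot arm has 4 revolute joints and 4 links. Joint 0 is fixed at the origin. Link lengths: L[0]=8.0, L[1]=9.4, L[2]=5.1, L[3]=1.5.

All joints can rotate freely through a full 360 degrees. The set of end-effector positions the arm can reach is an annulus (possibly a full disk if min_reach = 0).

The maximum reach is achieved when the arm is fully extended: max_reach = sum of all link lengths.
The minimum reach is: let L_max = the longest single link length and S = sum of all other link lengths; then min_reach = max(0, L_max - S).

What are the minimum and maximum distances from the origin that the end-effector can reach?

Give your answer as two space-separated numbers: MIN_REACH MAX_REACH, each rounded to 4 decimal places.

Answer: 0.0000 24.0000

Derivation:
Link lengths: [8.0, 9.4, 5.1, 1.5]
max_reach = 8 + 9.4 + 5.1 + 1.5 = 24
L_max = max([8.0, 9.4, 5.1, 1.5]) = 9.4
S (sum of others) = 24 - 9.4 = 14.6
min_reach = max(0, 9.4 - 14.6) = max(0, -5.2) = 0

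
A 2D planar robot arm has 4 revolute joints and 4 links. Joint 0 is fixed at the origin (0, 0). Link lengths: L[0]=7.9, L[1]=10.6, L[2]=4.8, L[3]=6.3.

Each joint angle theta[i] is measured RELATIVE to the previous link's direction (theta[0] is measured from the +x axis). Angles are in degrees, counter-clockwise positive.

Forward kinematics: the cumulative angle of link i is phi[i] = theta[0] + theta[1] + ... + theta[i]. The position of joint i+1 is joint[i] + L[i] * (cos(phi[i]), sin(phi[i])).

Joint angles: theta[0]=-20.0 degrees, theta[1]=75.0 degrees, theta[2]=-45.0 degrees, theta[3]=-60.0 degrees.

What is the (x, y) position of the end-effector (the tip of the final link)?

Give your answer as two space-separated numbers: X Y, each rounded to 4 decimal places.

Answer: 22.2801 1.9885

Derivation:
joint[0] = (0.0000, 0.0000)  (base)
link 0: phi[0] = -20 = -20 deg
  cos(-20 deg) = 0.9397, sin(-20 deg) = -0.3420
  joint[1] = (0.0000, 0.0000) + 7.9 * (0.9397, -0.3420) = (0.0000 + 7.4236, 0.0000 + -2.7020) = (7.4236, -2.7020)
link 1: phi[1] = -20 + 75 = 55 deg
  cos(55 deg) = 0.5736, sin(55 deg) = 0.8192
  joint[2] = (7.4236, -2.7020) + 10.6 * (0.5736, 0.8192) = (7.4236 + 6.0799, -2.7020 + 8.6830) = (13.5035, 5.9811)
link 2: phi[2] = -20 + 75 + -45 = 10 deg
  cos(10 deg) = 0.9848, sin(10 deg) = 0.1736
  joint[3] = (13.5035, 5.9811) + 4.8 * (0.9848, 0.1736) = (13.5035 + 4.7271, 5.9811 + 0.8335) = (18.2306, 6.8146)
link 3: phi[3] = -20 + 75 + -45 + -60 = -50 deg
  cos(-50 deg) = 0.6428, sin(-50 deg) = -0.7660
  joint[4] = (18.2306, 6.8146) + 6.3 * (0.6428, -0.7660) = (18.2306 + 4.0496, 6.8146 + -4.8261) = (22.2801, 1.9885)
End effector: (22.2801, 1.9885)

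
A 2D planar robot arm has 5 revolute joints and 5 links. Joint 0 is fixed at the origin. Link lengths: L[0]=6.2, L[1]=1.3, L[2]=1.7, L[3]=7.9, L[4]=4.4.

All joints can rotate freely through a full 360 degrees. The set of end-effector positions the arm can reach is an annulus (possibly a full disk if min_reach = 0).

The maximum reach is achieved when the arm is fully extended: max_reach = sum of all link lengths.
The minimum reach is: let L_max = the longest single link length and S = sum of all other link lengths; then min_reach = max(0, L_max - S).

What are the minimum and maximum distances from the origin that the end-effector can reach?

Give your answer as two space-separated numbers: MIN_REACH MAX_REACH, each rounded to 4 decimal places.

Link lengths: [6.2, 1.3, 1.7, 7.9, 4.4]
max_reach = 6.2 + 1.3 + 1.7 + 7.9 + 4.4 = 21.5
L_max = max([6.2, 1.3, 1.7, 7.9, 4.4]) = 7.9
S (sum of others) = 21.5 - 7.9 = 13.6
min_reach = max(0, 7.9 - 13.6) = max(0, -5.7) = 0

Answer: 0.0000 21.5000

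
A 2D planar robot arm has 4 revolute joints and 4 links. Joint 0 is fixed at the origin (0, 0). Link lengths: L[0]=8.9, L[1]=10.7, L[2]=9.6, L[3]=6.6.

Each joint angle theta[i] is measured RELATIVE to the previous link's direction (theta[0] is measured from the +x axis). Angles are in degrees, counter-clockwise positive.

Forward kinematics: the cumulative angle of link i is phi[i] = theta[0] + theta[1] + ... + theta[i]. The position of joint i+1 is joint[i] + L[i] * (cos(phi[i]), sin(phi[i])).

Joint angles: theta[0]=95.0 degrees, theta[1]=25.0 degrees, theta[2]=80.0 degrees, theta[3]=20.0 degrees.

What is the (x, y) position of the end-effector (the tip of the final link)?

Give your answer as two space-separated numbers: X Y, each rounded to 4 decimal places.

joint[0] = (0.0000, 0.0000)  (base)
link 0: phi[0] = 95 = 95 deg
  cos(95 deg) = -0.0872, sin(95 deg) = 0.9962
  joint[1] = (0.0000, 0.0000) + 8.9 * (-0.0872, 0.9962) = (0.0000 + -0.7757, 0.0000 + 8.8661) = (-0.7757, 8.8661)
link 1: phi[1] = 95 + 25 = 120 deg
  cos(120 deg) = -0.5000, sin(120 deg) = 0.8660
  joint[2] = (-0.7757, 8.8661) + 10.7 * (-0.5000, 0.8660) = (-0.7757 + -5.3500, 8.8661 + 9.2665) = (-6.1257, 18.1326)
link 2: phi[2] = 95 + 25 + 80 = 200 deg
  cos(200 deg) = -0.9397, sin(200 deg) = -0.3420
  joint[3] = (-6.1257, 18.1326) + 9.6 * (-0.9397, -0.3420) = (-6.1257 + -9.0210, 18.1326 + -3.2834) = (-15.1467, 14.8492)
link 3: phi[3] = 95 + 25 + 80 + 20 = 220 deg
  cos(220 deg) = -0.7660, sin(220 deg) = -0.6428
  joint[4] = (-15.1467, 14.8492) + 6.6 * (-0.7660, -0.6428) = (-15.1467 + -5.0559, 14.8492 + -4.2424) = (-20.2026, 10.6068)
End effector: (-20.2026, 10.6068)

Answer: -20.2026 10.6068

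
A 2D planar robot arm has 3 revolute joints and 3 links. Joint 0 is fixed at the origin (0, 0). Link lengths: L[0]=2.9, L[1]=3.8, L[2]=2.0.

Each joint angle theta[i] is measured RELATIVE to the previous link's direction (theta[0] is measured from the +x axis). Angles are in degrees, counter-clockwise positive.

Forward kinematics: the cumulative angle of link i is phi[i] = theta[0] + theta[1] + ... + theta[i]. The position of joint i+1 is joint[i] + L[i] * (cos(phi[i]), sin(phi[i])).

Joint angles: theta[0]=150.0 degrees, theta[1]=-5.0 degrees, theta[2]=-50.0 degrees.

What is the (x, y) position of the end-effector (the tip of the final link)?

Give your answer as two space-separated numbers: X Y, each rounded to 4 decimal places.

joint[0] = (0.0000, 0.0000)  (base)
link 0: phi[0] = 150 = 150 deg
  cos(150 deg) = -0.8660, sin(150 deg) = 0.5000
  joint[1] = (0.0000, 0.0000) + 2.9 * (-0.8660, 0.5000) = (0.0000 + -2.5115, 0.0000 + 1.4500) = (-2.5115, 1.4500)
link 1: phi[1] = 150 + -5 = 145 deg
  cos(145 deg) = -0.8192, sin(145 deg) = 0.5736
  joint[2] = (-2.5115, 1.4500) + 3.8 * (-0.8192, 0.5736) = (-2.5115 + -3.1128, 1.4500 + 2.1796) = (-5.6243, 3.6296)
link 2: phi[2] = 150 + -5 + -50 = 95 deg
  cos(95 deg) = -0.0872, sin(95 deg) = 0.9962
  joint[3] = (-5.6243, 3.6296) + 2 * (-0.0872, 0.9962) = (-5.6243 + -0.1743, 3.6296 + 1.9924) = (-5.7986, 5.6220)
End effector: (-5.7986, 5.6220)

Answer: -5.7986 5.6220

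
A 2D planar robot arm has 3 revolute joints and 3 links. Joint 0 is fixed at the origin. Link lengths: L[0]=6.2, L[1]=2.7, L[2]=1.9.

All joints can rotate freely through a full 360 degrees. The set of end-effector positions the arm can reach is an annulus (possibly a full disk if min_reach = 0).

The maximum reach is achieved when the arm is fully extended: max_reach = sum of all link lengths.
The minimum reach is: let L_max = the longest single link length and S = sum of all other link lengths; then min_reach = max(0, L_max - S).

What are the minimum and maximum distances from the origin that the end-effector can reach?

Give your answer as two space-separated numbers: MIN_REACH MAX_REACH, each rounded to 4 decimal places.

Answer: 1.6000 10.8000

Derivation:
Link lengths: [6.2, 2.7, 1.9]
max_reach = 6.2 + 2.7 + 1.9 = 10.8
L_max = max([6.2, 2.7, 1.9]) = 6.2
S (sum of others) = 10.8 - 6.2 = 4.6
min_reach = max(0, 6.2 - 4.6) = max(0, 1.6) = 1.6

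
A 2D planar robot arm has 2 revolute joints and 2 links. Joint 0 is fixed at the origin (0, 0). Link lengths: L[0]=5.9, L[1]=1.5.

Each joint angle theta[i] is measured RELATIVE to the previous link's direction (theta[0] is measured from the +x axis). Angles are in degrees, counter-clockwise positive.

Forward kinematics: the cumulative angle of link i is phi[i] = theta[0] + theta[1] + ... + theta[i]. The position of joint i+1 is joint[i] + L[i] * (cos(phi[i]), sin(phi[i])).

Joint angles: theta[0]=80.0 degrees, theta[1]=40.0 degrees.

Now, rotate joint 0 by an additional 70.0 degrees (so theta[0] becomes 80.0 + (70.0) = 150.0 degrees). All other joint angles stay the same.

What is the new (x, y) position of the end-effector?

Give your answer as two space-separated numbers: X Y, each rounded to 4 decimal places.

joint[0] = (0.0000, 0.0000)  (base)
link 0: phi[0] = 150 = 150 deg
  cos(150 deg) = -0.8660, sin(150 deg) = 0.5000
  joint[1] = (0.0000, 0.0000) + 5.9 * (-0.8660, 0.5000) = (0.0000 + -5.1095, 0.0000 + 2.9500) = (-5.1095, 2.9500)
link 1: phi[1] = 150 + 40 = 190 deg
  cos(190 deg) = -0.9848, sin(190 deg) = -0.1736
  joint[2] = (-5.1095, 2.9500) + 1.5 * (-0.9848, -0.1736) = (-5.1095 + -1.4772, 2.9500 + -0.2605) = (-6.5868, 2.6895)
End effector: (-6.5868, 2.6895)

Answer: -6.5868 2.6895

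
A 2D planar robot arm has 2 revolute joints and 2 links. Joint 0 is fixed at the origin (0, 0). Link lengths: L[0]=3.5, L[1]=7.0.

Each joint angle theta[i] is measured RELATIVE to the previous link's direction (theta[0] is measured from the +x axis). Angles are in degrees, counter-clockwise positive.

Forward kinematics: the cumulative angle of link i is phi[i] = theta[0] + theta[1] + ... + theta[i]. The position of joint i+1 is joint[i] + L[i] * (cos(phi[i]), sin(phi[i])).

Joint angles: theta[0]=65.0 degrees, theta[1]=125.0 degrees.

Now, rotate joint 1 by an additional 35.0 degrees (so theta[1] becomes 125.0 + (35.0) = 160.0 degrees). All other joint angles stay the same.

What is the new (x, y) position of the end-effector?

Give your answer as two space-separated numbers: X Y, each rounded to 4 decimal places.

Answer: -3.4706 -1.7777

Derivation:
joint[0] = (0.0000, 0.0000)  (base)
link 0: phi[0] = 65 = 65 deg
  cos(65 deg) = 0.4226, sin(65 deg) = 0.9063
  joint[1] = (0.0000, 0.0000) + 3.5 * (0.4226, 0.9063) = (0.0000 + 1.4792, 0.0000 + 3.1721) = (1.4792, 3.1721)
link 1: phi[1] = 65 + 160 = 225 deg
  cos(225 deg) = -0.7071, sin(225 deg) = -0.7071
  joint[2] = (1.4792, 3.1721) + 7 * (-0.7071, -0.7071) = (1.4792 + -4.9497, 3.1721 + -4.9497) = (-3.4706, -1.7777)
End effector: (-3.4706, -1.7777)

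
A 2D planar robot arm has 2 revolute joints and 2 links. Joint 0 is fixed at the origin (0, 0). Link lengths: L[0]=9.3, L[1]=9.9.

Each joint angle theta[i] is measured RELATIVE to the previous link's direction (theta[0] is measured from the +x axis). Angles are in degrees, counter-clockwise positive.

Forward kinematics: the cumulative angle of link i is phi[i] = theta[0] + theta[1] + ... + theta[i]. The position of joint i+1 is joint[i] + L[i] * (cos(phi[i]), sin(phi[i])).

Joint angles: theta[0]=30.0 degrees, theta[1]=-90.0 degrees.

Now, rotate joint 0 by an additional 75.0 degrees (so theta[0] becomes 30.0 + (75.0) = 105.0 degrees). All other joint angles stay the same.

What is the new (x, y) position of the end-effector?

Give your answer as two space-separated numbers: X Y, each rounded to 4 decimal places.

Answer: 7.1556 11.5454

Derivation:
joint[0] = (0.0000, 0.0000)  (base)
link 0: phi[0] = 105 = 105 deg
  cos(105 deg) = -0.2588, sin(105 deg) = 0.9659
  joint[1] = (0.0000, 0.0000) + 9.3 * (-0.2588, 0.9659) = (0.0000 + -2.4070, 0.0000 + 8.9831) = (-2.4070, 8.9831)
link 1: phi[1] = 105 + -90 = 15 deg
  cos(15 deg) = 0.9659, sin(15 deg) = 0.2588
  joint[2] = (-2.4070, 8.9831) + 9.9 * (0.9659, 0.2588) = (-2.4070 + 9.5627, 8.9831 + 2.5623) = (7.1556, 11.5454)
End effector: (7.1556, 11.5454)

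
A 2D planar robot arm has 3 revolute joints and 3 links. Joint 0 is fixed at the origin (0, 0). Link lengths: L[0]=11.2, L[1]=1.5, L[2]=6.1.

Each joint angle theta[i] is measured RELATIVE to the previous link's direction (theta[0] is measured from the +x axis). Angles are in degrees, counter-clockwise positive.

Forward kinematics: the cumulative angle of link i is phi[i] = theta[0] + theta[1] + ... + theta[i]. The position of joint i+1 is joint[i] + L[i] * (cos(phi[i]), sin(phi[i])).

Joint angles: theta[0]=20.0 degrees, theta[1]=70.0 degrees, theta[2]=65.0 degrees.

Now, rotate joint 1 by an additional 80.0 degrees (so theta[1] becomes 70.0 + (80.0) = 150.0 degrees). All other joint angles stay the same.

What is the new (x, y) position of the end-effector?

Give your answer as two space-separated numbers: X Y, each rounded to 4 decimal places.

Answer: 5.5485 -0.9057

Derivation:
joint[0] = (0.0000, 0.0000)  (base)
link 0: phi[0] = 20 = 20 deg
  cos(20 deg) = 0.9397, sin(20 deg) = 0.3420
  joint[1] = (0.0000, 0.0000) + 11.2 * (0.9397, 0.3420) = (0.0000 + 10.5246, 0.0000 + 3.8306) = (10.5246, 3.8306)
link 1: phi[1] = 20 + 150 = 170 deg
  cos(170 deg) = -0.9848, sin(170 deg) = 0.1736
  joint[2] = (10.5246, 3.8306) + 1.5 * (-0.9848, 0.1736) = (10.5246 + -1.4772, 3.8306 + 0.2605) = (9.0473, 4.0911)
link 2: phi[2] = 20 + 150 + 65 = 235 deg
  cos(235 deg) = -0.5736, sin(235 deg) = -0.8192
  joint[3] = (9.0473, 4.0911) + 6.1 * (-0.5736, -0.8192) = (9.0473 + -3.4988, 4.0911 + -4.9968) = (5.5485, -0.9057)
End effector: (5.5485, -0.9057)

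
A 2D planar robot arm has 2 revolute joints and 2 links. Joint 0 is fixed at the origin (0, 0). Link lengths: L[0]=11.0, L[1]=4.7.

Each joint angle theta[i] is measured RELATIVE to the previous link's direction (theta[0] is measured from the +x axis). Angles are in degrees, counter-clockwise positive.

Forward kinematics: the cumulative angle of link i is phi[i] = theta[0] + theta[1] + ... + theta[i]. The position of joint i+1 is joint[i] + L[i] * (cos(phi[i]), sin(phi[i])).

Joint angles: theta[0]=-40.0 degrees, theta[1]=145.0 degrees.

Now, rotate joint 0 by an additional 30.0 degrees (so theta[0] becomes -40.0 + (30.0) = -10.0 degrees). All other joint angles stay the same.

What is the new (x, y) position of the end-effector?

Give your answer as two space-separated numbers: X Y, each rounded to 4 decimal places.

Answer: 7.5095 1.4133

Derivation:
joint[0] = (0.0000, 0.0000)  (base)
link 0: phi[0] = -10 = -10 deg
  cos(-10 deg) = 0.9848, sin(-10 deg) = -0.1736
  joint[1] = (0.0000, 0.0000) + 11 * (0.9848, -0.1736) = (0.0000 + 10.8329, 0.0000 + -1.9101) = (10.8329, -1.9101)
link 1: phi[1] = -10 + 145 = 135 deg
  cos(135 deg) = -0.7071, sin(135 deg) = 0.7071
  joint[2] = (10.8329, -1.9101) + 4.7 * (-0.7071, 0.7071) = (10.8329 + -3.3234, -1.9101 + 3.3234) = (7.5095, 1.4133)
End effector: (7.5095, 1.4133)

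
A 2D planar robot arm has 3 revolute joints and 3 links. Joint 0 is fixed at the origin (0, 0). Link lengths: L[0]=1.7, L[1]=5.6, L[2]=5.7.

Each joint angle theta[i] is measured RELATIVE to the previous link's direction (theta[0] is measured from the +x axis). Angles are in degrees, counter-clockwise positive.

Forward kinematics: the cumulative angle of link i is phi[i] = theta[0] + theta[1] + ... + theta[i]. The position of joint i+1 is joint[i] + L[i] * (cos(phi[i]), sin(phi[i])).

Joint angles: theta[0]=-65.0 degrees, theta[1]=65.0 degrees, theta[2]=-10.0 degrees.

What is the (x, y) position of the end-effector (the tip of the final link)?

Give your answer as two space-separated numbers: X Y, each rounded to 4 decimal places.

joint[0] = (0.0000, 0.0000)  (base)
link 0: phi[0] = -65 = -65 deg
  cos(-65 deg) = 0.4226, sin(-65 deg) = -0.9063
  joint[1] = (0.0000, 0.0000) + 1.7 * (0.4226, -0.9063) = (0.0000 + 0.7185, 0.0000 + -1.5407) = (0.7185, -1.5407)
link 1: phi[1] = -65 + 65 = 0 deg
  cos(0 deg) = 1.0000, sin(0 deg) = 0.0000
  joint[2] = (0.7185, -1.5407) + 5.6 * (1.0000, 0.0000) = (0.7185 + 5.6000, -1.5407 + 0.0000) = (6.3185, -1.5407)
link 2: phi[2] = -65 + 65 + -10 = -10 deg
  cos(-10 deg) = 0.9848, sin(-10 deg) = -0.1736
  joint[3] = (6.3185, -1.5407) + 5.7 * (0.9848, -0.1736) = (6.3185 + 5.6134, -1.5407 + -0.9898) = (11.9319, -2.5305)
End effector: (11.9319, -2.5305)

Answer: 11.9319 -2.5305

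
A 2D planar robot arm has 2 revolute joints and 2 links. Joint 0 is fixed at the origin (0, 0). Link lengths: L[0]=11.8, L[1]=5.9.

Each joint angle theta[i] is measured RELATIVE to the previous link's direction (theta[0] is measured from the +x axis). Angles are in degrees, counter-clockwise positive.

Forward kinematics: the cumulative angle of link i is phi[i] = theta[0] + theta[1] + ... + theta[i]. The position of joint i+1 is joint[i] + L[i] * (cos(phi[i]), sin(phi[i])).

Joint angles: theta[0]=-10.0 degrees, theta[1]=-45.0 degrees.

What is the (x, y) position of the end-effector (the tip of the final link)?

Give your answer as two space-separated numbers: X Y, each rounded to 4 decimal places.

joint[0] = (0.0000, 0.0000)  (base)
link 0: phi[0] = -10 = -10 deg
  cos(-10 deg) = 0.9848, sin(-10 deg) = -0.1736
  joint[1] = (0.0000, 0.0000) + 11.8 * (0.9848, -0.1736) = (0.0000 + 11.6207, 0.0000 + -2.0490) = (11.6207, -2.0490)
link 1: phi[1] = -10 + -45 = -55 deg
  cos(-55 deg) = 0.5736, sin(-55 deg) = -0.8192
  joint[2] = (11.6207, -2.0490) + 5.9 * (0.5736, -0.8192) = (11.6207 + 3.3841, -2.0490 + -4.8330) = (15.0048, -6.8820)
End effector: (15.0048, -6.8820)

Answer: 15.0048 -6.8820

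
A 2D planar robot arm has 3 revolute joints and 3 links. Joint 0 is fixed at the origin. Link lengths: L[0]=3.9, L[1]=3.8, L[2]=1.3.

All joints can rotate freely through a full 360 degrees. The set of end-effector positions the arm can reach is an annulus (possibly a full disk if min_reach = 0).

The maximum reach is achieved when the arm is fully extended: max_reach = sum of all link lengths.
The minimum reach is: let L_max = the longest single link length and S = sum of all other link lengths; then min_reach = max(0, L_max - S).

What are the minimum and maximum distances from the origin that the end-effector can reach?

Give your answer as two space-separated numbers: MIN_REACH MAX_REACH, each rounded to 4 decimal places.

Answer: 0.0000 9.0000

Derivation:
Link lengths: [3.9, 3.8, 1.3]
max_reach = 3.9 + 3.8 + 1.3 = 9
L_max = max([3.9, 3.8, 1.3]) = 3.9
S (sum of others) = 9 - 3.9 = 5.1
min_reach = max(0, 3.9 - 5.1) = max(0, -1.2) = 0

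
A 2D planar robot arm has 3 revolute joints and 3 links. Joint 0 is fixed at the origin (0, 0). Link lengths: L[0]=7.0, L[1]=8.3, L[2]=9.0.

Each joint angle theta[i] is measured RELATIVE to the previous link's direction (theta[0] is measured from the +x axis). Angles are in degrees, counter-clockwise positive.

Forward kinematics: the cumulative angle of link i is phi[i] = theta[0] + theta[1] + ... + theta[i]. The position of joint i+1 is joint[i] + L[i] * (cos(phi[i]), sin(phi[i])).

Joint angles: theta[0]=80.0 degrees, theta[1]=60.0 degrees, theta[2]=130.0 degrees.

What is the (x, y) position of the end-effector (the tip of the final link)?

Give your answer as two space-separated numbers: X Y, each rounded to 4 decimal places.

joint[0] = (0.0000, 0.0000)  (base)
link 0: phi[0] = 80 = 80 deg
  cos(80 deg) = 0.1736, sin(80 deg) = 0.9848
  joint[1] = (0.0000, 0.0000) + 7 * (0.1736, 0.9848) = (0.0000 + 1.2155, 0.0000 + 6.8937) = (1.2155, 6.8937)
link 1: phi[1] = 80 + 60 = 140 deg
  cos(140 deg) = -0.7660, sin(140 deg) = 0.6428
  joint[2] = (1.2155, 6.8937) + 8.3 * (-0.7660, 0.6428) = (1.2155 + -6.3582, 6.8937 + 5.3351) = (-5.1426, 12.2288)
link 2: phi[2] = 80 + 60 + 130 = 270 deg
  cos(270 deg) = -0.0000, sin(270 deg) = -1.0000
  joint[3] = (-5.1426, 12.2288) + 9 * (-0.0000, -1.0000) = (-5.1426 + -0.0000, 12.2288 + -9.0000) = (-5.1426, 3.2288)
End effector: (-5.1426, 3.2288)

Answer: -5.1426 3.2288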